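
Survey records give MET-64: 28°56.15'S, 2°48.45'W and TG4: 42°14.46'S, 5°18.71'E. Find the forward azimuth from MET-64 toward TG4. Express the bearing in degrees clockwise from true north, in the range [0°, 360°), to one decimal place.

155.9°

MET-64: φ = -28.93583°, λ = -2.80750°
TG4: φ = -42.24100°, λ = +5.31183°
Δλ = 8.1193°
y = sin Δλ · cos φ₂ = 0.104560
x = cos φ₁ sin φ₂ − sin φ₁ cos φ₂ cos Δλ = -0.233728
θ = atan2(y, x) = 155.8983° → 155.8983° (mod 360°)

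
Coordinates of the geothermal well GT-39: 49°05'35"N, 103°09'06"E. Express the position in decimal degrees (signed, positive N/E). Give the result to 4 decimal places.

+49.0931°, +103.1517°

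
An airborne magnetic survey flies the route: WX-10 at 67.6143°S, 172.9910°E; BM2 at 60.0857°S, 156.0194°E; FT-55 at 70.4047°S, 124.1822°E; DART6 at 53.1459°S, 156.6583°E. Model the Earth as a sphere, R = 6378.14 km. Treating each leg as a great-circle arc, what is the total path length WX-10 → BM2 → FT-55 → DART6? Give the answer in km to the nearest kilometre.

5525 km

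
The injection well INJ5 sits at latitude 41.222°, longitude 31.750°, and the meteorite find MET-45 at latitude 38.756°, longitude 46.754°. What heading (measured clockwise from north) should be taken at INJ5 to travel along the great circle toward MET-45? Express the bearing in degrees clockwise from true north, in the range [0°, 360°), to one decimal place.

Δλ = 15.0040°
y = sin Δλ · cos φ₂ = 0.201885
x = cos φ₁ sin φ₂ − sin φ₁ cos φ₂ cos Δλ = -0.025507
θ = atan2(y, x) = 97.2009° → 97.2009° (mod 360°)

97.2°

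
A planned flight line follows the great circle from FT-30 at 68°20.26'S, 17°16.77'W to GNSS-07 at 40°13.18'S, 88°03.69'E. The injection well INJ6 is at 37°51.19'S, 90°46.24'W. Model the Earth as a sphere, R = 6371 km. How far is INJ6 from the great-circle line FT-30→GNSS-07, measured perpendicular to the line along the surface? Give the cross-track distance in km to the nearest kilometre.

FT-30: φ = -68.33767°, λ = -17.27950°
GNSS-07: φ = -40.21967°, λ = +88.06150°
INJ6: φ = -37.85317°, λ = -90.77067°
δ₁₃ = central angle FT-30→INJ6 = 0.859092 rad  (haversine)
θ₁₃ = bearing FT-30→INJ6 = 268.639°,  θ₁₂ = bearing FT-30→GNSS-07 = 120.056°
dₓₜ = R·arcsin(sin δ₁₃ · sin(θ₁₃ − θ₁₂)) = 6371·arcsin(0.75725·sin(148.582°)) = 2585.206 km
|dₓₜ| = 2585.206 km

2585 km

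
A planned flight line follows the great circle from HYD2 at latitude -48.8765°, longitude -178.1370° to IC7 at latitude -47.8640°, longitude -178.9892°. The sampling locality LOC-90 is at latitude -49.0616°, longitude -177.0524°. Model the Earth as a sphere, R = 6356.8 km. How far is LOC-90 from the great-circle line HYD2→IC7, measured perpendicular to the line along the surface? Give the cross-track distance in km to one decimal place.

58.2 km

δ₁₃ = central angle HYD2→LOC-90 = 0.012840 rad  (haversine)
θ₁₃ = bearing HYD2→LOC-90 = 104.981°,  θ₁₂ = bearing HYD2→IC7 = 330.469°
dₓₜ = R·arcsin(sin δ₁₃ · sin(θ₁₃ − θ₁₂)) = 6356.8·arcsin(0.01284·sin(-225.488°)) = 58.203 km
|dₓₜ| = 58.203 km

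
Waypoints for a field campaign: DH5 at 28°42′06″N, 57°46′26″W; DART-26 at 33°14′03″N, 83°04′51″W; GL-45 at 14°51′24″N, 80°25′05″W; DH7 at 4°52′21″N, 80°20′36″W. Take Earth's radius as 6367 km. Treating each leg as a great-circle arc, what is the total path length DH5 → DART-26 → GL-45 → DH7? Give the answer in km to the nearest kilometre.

5626 km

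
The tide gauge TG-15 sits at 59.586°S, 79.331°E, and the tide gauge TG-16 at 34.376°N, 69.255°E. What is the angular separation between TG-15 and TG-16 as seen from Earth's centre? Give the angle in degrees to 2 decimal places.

94.33°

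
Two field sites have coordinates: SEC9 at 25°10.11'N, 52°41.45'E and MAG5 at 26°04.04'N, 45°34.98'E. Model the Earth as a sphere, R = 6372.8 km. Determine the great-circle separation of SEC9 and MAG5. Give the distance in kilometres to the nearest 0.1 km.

719.7 km

SEC9: φ = +25.16850°, λ = +52.69083°
MAG5: φ = +26.06733°, λ = +45.58300°
Δφ = 0.8988°,  Δλ = -7.1078°
a = sin²(Δφ/2) + cos φ₁ cos φ₂ sin²(Δλ/2) = 0.003185
c = 2·arcsin(√a) = 0.112940 rad = 6.4710°
d = R·c = 6372.8 × 0.112940 = 719.7 km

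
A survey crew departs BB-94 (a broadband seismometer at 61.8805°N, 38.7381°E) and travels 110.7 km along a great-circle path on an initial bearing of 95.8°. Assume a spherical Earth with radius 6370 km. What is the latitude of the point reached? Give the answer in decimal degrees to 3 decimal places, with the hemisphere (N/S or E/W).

δ = d/R = 110.7/6370 = 0.017378 rad
φ₂ = arcsin(sin φ₁ cos δ + cos φ₁ sin δ cos θ)
   = arcsin(0.88197·0.99985 + 0.47131·0.01738·-0.10106) = 61.76391°
λ₂ = λ₁ + atan2(sin θ sin δ cos φ₁, cos δ − sin φ₁ sin φ₂) = 40.83230°

61.764°N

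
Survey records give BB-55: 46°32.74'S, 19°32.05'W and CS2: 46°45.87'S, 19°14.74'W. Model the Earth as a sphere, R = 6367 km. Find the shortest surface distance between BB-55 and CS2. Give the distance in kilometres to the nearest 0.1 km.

BB-55: φ = -46.54567°, λ = -19.53417°
CS2: φ = -46.76450°, λ = -19.24567°
Δφ = -0.2188°,  Δλ = 0.2885°
a = sin²(Δφ/2) + cos φ₁ cos φ₂ sin²(Δλ/2) = 0.000007
c = 2·arcsin(√a) = 0.005151 rad = 0.2951°
d = R·c = 6367 × 0.005151 = 32.8 km

32.8 km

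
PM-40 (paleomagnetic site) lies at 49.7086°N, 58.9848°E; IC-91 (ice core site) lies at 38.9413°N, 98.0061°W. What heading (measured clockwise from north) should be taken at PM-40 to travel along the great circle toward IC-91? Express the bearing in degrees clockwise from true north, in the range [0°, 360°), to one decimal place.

342.3°

Δλ = -156.9909°
y = sin Δλ · cos φ₂ = -0.304021
x = cos φ₁ sin φ₂ − sin φ₁ cos φ₂ cos Δλ = 0.952523
θ = atan2(y, x) = -17.7017° → 342.2983° (mod 360°)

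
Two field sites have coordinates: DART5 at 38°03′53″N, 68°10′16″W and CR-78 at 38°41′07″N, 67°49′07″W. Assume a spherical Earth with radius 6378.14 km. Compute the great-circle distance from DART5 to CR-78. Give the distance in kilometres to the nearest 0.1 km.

75.6 km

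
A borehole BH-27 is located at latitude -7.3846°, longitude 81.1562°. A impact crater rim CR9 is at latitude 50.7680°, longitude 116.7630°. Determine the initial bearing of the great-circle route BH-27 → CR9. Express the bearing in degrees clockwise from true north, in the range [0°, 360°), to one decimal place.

23.8°

Δλ = 35.6068°
y = sin Δλ · cos φ₂ = 0.368232
x = cos φ₁ sin φ₂ − sin φ₁ cos φ₂ cos Δλ = 0.834258
θ = atan2(y, x) = 23.8161° → 23.8161° (mod 360°)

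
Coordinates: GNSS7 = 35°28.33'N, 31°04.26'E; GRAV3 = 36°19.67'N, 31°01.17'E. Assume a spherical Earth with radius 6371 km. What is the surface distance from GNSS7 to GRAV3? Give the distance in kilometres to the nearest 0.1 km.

95.3 km

GNSS7: φ = +35.47217°, λ = +31.07100°
GRAV3: φ = +36.32783°, λ = +31.01950°
Δφ = 0.8557°,  Δλ = -0.0515°
a = sin²(Δφ/2) + cos φ₁ cos φ₂ sin²(Δλ/2) = 0.000056
c = 2·arcsin(√a) = 0.014952 rad = 0.8567°
d = R·c = 6371 × 0.014952 = 95.3 km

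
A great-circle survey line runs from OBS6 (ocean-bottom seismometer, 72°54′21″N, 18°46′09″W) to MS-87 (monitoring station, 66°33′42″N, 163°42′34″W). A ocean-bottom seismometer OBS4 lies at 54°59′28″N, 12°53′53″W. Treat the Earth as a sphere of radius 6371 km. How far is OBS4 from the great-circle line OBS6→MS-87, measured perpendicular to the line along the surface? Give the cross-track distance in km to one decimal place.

362.9 km

OBS6: φ = +72.90583°, λ = -18.76917°
MS-87: φ = +66.56167°, λ = -163.70944°
OBS4: φ = +54.99111°, λ = -12.89806°
δ₁₃ = central angle OBS6→OBS4 = 0.315534 rad  (haversine)
θ₁₃ = bearing OBS6→OBS4 = 169.099°,  θ₁₂ = bearing OBS6→MS-87 = 338.529°
dₓₜ = R·arcsin(sin δ₁₃ · sin(θ₁₃ − θ₁₂)) = 6371·arcsin(0.31032·sin(-169.429°)) = -362.889 km
|dₓₜ| = 362.889 km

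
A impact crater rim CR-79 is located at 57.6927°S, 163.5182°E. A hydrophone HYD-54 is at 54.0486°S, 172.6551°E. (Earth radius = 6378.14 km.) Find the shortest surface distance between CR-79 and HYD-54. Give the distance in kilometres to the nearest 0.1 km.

699.2 km

Δφ = 3.6441°,  Δλ = 9.1369°
a = sin²(Δφ/2) + cos φ₁ cos φ₂ sin²(Δλ/2) = 0.003002
c = 2·arcsin(√a) = 0.109629 rad = 6.2813°
d = R·c = 6378.14 × 0.109629 = 699.2 km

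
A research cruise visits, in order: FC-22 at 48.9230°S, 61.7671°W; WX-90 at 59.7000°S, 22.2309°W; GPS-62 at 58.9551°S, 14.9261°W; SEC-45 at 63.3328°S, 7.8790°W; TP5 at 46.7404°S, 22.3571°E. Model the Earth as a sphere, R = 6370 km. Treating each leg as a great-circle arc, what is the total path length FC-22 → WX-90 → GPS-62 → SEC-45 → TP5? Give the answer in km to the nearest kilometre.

6435 km

FC-22→WX-90: c = 0.435830 rad, d = 2776.24 km
WX-90→GPS-62: c = 0.066288 rad, d = 422.26 km
GPS-62→SEC-45: c = 0.096639 rad, d = 615.59 km
SEC-45→TP5: c = 0.411510 rad, d = 2621.32 km
Total = 2776.24 + 422.26 + 615.59 + 2621.32 = 6435.40 km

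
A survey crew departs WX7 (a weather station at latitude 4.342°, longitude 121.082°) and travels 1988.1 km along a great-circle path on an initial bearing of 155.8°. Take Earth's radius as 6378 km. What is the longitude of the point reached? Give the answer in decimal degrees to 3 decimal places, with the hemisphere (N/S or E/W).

δ = d/R = 1988.1/6378 = 0.311712 rad
φ₂ = arcsin(sin φ₁ cos δ + cos φ₁ sin δ cos θ)
   = arcsin(0.07571·0.95181 + 0.99713·0.30669·-0.91212) = -11.93916°
λ₂ = λ₁ + atan2(sin θ sin δ cos φ₁, cos δ − sin φ₁ sin φ₂) = 128.46483°

128.465°E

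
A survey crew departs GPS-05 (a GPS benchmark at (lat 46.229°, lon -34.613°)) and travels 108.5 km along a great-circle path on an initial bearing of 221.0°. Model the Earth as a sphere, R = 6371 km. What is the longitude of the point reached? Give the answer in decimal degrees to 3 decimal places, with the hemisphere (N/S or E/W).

35.526°W

δ = d/R = 108.5/6371 = 0.017030 rad
φ₂ = arcsin(sin φ₁ cos δ + cos φ₁ sin δ cos θ)
   = arcsin(0.72211·0.99985 + 0.69178·0.01703·-0.75471) = 45.48891°
λ₂ = λ₁ + atan2(sin θ sin δ cos φ₁, cos δ − sin φ₁ sin φ₂) = -35.52614°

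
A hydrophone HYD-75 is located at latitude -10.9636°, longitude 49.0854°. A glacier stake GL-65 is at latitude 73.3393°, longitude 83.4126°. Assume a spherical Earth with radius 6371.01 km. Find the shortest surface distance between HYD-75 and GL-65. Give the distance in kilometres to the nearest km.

Δφ = 84.3029°,  Δλ = 34.3272°
a = sin²(Δφ/2) + cos φ₁ cos φ₂ sin²(Δλ/2) = 0.474877
c = 2·arcsin(√a) = 1.520529 rad = 87.1199°
d = R·c = 6371.01 × 1.520529 = 9687.3 km

9687 km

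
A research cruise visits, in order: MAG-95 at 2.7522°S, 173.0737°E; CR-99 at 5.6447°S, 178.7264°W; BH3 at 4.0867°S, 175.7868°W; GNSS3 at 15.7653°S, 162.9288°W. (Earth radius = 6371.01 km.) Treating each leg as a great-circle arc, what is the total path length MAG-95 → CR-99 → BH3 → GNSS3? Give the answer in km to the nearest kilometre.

MAG-95→CR-99: c = 0.151381 rad, d = 964.45 km
CR-99→BH3: c = 0.057902 rad, d = 368.89 km
BH3→GNSS3: c = 0.300368 rad, d = 1913.65 km
Total = 964.45 + 368.89 + 1913.65 = 3246.99 km

3247 km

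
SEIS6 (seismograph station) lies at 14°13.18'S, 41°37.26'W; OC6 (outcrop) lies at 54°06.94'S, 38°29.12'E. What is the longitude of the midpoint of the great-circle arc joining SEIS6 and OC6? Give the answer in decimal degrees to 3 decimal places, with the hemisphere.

13.269°W

SEIS6: φ = -14.21967°, λ = -41.62100°
OC6: φ = -54.11567°, λ = +38.48533°
Bx = cos φ₂ cos Δλ = 0.100713,  By = cos φ₂ sin Δλ = 0.577434
φₘ = atan2(sin φ₁ + sin φ₂, √((cos φ₁ + Bx)² + By²)) = -40.96911°
λₘ = λ₁ + atan2(By, cos φ₁ + Bx) = -13.26879°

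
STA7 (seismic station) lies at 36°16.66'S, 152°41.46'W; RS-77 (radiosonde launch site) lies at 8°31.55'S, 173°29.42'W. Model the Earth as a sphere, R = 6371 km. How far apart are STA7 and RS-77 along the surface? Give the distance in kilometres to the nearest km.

3735 km

STA7: φ = -36.27767°, λ = -152.69100°
RS-77: φ = -8.52583°, λ = -173.49033°
Δφ = 27.7518°,  Δλ = -20.7993°
a = sin²(Δφ/2) + cos φ₁ cos φ₂ sin²(Δλ/2) = 0.083492
c = 2·arcsin(√a) = 0.586260 rad = 33.5902°
d = R·c = 6371 × 0.586260 = 3735.1 km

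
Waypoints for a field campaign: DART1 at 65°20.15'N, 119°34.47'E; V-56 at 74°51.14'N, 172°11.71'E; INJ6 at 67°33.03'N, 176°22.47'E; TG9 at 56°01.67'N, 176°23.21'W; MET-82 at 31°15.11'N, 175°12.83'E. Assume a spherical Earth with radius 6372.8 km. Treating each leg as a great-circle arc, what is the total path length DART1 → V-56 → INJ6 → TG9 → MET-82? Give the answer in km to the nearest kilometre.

7147 km

DART1: φ = +65.33583°, λ = +119.57450°
V-56: φ = +74.85233°, λ = +172.19517°
INJ6: φ = +67.55050°, λ = +176.37450°
TG9: φ = +56.02783°, λ = -176.38683°
MET-82: φ = +31.25183°, λ = +175.21383°
DART1→V-56: c = 0.338078 rad, d = 2154.51 km
V-56→INJ6: c = 0.129512 rad, d = 825.35 km
INJ6→TG9: c = 0.209452 rad, d = 1334.79 km
TG9→MET-82: c = 0.444492 rad, d = 2832.66 km
Total = 2154.51 + 825.35 + 1334.79 + 2832.66 = 7147.31 km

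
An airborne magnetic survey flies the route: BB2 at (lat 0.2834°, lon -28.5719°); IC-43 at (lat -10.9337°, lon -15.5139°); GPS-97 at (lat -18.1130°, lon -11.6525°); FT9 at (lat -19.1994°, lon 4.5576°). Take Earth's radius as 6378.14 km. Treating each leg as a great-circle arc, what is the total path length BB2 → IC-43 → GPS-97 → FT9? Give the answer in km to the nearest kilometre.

BB2→IC-43: c = 0.299417 rad, d = 1909.72 km
IC-43→GPS-97: c = 0.141245 rad, d = 900.88 km
GPS-97→FT9: c = 0.268626 rad, d = 1713.34 km
Total = 1909.72 + 900.88 + 1713.34 = 4523.94 km

4524 km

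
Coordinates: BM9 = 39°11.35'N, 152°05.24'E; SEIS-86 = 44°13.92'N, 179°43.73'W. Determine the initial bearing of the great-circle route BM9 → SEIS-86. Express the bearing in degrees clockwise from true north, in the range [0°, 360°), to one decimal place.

BM9: φ = +39.18917°, λ = +152.08733°
SEIS-86: φ = +44.23200°, λ = -179.72883°
Δλ = 28.1838°
y = sin Δλ · cos φ₂ = 0.338414
x = cos φ₁ sin φ₂ − sin φ₁ cos φ₂ cos Δλ = 0.141581
θ = atan2(y, x) = 67.2973° → 67.2973° (mod 360°)

67.3°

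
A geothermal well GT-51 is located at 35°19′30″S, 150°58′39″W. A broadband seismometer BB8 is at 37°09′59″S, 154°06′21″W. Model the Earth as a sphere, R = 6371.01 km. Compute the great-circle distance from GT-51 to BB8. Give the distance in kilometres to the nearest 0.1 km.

347.3 km

GT-51: φ = -35.32500°, λ = -150.97750°
BB8: φ = -37.16639°, λ = -154.10583°
Δφ = -1.8414°,  Δλ = -3.1283°
a = sin²(Δφ/2) + cos φ₁ cos φ₂ sin²(Δλ/2) = 0.000743
c = 2·arcsin(√a) = 0.054509 rad = 3.1232°
d = R·c = 6371.01 × 0.054509 = 347.3 km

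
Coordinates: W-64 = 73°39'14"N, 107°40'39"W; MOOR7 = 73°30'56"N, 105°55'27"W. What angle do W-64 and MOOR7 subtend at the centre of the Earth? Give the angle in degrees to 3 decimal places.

0.514°

W-64: φ = +73.65389°, λ = -107.67750°
MOOR7: φ = +73.51556°, λ = -105.92417°
Δφ = -0.1383°,  Δλ = 1.7533°
a = sin²(Δφ/2) + cos φ₁ cos φ₂ sin²(Δλ/2) = 0.000020
c = 2·arcsin(√a) = 0.008978 rad = 0.5144°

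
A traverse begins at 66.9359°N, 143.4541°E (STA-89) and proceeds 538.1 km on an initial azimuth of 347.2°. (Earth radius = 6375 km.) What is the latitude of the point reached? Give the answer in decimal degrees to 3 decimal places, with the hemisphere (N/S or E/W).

71.622°N

δ = d/R = 538.1/6375 = 0.084408 rad
φ₂ = arcsin(sin φ₁ cos δ + cos φ₁ sin δ cos θ)
   = arcsin(0.92007·0.99644 + 0.39176·0.08431·0.97515) = 71.62236°
λ₂ = λ₁ + atan2(sin θ sin δ cos φ₁, cos δ − sin φ₁ sin φ₂) = 140.05770°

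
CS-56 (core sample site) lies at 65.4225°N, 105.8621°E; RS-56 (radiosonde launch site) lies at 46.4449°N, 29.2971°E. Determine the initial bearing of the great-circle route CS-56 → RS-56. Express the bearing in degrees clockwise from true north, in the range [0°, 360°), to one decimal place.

283.1°

Δλ = -76.5650°
y = sin Δλ · cos φ₂ = -0.670195
x = cos φ₁ sin φ₂ − sin φ₁ cos φ₂ cos Δλ = 0.155834
θ = atan2(y, x) = -76.9102° → 283.0898° (mod 360°)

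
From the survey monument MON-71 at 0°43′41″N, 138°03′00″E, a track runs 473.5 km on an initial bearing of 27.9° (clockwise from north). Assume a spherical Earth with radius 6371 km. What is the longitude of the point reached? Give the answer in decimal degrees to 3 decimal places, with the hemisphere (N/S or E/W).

MON-71: φ = +0.72806°, λ = +138.05000°
δ = d/R = 473.5/6371 = 0.074321 rad
φ₂ = arcsin(sin φ₁ cos δ + cos φ₁ sin δ cos θ)
   = arcsin(0.01271·0.99724 + 0.99992·0.07425·0.88377) = 4.49018°
λ₂ = λ₁ + atan2(sin θ sin δ cos φ₁, cos δ − sin φ₁ sin φ₂) = 140.04728°

140.047°E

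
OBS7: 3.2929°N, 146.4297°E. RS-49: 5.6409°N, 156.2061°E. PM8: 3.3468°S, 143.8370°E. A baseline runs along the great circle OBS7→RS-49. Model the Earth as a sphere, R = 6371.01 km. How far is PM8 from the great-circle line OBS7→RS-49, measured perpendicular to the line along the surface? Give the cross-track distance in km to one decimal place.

δ₁₃ = central angle OBS7→PM8 = 0.124397 rad  (haversine)
θ₁₃ = bearing OBS7→PM8 = 201.343°,  θ₁₂ = bearing OBS7→RS-49 = 76.106°
dₓₜ = R·arcsin(sin δ₁₃ · sin(θ₁₃ − θ₁₂)) = 6371.01·arcsin(0.12408·sin(125.237°)) = 646.761 km
|dₓₜ| = 646.761 km

646.8 km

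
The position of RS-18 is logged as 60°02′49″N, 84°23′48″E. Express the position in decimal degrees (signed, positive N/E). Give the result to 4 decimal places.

+60.0469°, +84.3967°

lat: 60.0469° N → +60.0469°
lon: 84.3967° E → +84.3967°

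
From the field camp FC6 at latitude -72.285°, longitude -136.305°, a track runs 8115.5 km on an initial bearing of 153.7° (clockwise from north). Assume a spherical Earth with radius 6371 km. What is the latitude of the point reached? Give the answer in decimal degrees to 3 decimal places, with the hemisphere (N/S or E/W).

32.656°S

δ = d/R = 8115.5/6371 = 1.273819 rad
φ₂ = arcsin(sin φ₁ cos δ + cos φ₁ sin δ cos θ)
   = arcsin(-0.95258·0.29263 + 0.30428·0.95623·-0.89649) = -32.65637°
λ₂ = λ₁ + atan2(sin θ sin δ cos φ₁, cos δ − sin φ₁ sin φ₂) = 13.48143°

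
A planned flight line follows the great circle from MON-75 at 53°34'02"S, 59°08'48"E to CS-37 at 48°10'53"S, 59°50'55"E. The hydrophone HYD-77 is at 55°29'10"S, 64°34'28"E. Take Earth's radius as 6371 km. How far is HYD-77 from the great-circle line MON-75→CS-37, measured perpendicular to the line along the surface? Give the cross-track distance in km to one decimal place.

MON-75: φ = -53.56722°, λ = +59.14667°
CS-37: φ = -48.18139°, λ = +59.84861°
HYD-77: φ = -55.48611°, λ = +64.57444°
δ₁₃ = central angle MON-75→HYD-77 = 0.064347 rad  (haversine)
θ₁₃ = bearing MON-75→HYD-77 = 123.540°,  θ₁₂ = bearing MON-75→CS-37 = 4.976°
dₓₜ = R·arcsin(sin δ₁₃ · sin(θ₁₃ − θ₁₂)) = 6371·arcsin(0.06430·sin(118.564°)) = 359.997 km
|dₓₜ| = 359.997 km

360.0 km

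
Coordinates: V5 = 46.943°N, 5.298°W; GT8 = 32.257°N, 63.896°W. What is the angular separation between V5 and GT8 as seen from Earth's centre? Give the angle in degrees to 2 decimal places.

46.31°

Δφ = -14.6860°,  Δλ = -58.5980°
a = sin²(Δφ/2) + cos φ₁ cos φ₂ sin²(Δλ/2) = 0.154600
c = 2·arcsin(√a) = 0.808203 rad = 46.3066°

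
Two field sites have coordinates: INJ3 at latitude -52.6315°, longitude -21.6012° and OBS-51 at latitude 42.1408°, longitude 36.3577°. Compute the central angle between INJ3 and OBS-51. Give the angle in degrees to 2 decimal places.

Δφ = 94.7723°,  Δλ = 57.9589°
a = sin²(Δφ/2) + cos φ₁ cos φ₂ sin²(Δλ/2) = 0.647240
c = 2·arcsin(√a) = 1.869707 rad = 107.1263°

107.13°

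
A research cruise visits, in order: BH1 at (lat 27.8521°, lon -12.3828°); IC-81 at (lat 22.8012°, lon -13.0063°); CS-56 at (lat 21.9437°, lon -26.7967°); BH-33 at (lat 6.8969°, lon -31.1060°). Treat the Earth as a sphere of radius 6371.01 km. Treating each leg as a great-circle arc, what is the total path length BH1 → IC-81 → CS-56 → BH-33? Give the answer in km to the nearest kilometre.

3722 km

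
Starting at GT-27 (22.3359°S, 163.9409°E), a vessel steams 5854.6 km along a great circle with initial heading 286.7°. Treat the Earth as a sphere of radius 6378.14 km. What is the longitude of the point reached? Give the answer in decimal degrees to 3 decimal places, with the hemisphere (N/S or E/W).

114.390°E

δ = d/R = 5854.6/6378.14 = 0.917917 rad
φ₂ = arcsin(sin φ₁ cos δ + cos φ₁ sin δ cos θ)
   = arcsin(-0.38004·0.60748 + 0.92497·0.79434·0.28736) = -1.13038°
λ₂ = λ₁ + atan2(sin θ sin δ cos φ₁, cos δ − sin φ₁ sin φ₂) = 114.39000°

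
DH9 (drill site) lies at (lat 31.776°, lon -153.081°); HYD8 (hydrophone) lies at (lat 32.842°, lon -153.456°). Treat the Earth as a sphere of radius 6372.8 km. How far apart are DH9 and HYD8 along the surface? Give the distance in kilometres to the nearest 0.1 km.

123.7 km

Δφ = 1.0660°,  Δλ = -0.3750°
a = sin²(Δφ/2) + cos φ₁ cos φ₂ sin²(Δλ/2) = 0.000094
c = 2·arcsin(√a) = 0.019410 rad = 1.1121°
d = R·c = 6372.8 × 0.019410 = 123.7 km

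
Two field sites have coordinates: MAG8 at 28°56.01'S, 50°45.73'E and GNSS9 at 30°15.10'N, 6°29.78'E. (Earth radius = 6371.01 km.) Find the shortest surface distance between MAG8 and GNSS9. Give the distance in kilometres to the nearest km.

MAG8: φ = -28.93350°, λ = +50.76217°
GNSS9: φ = +30.25167°, λ = +6.49633°
Δφ = 59.1852°,  Δλ = -44.2658°
a = sin²(Δφ/2) + cos φ₁ cos φ₂ sin²(Δλ/2) = 0.351178
c = 2·arcsin(√a) = 1.268573 rad = 72.6839°
d = R·c = 6371.01 × 1.268573 = 8082.1 km

8082 km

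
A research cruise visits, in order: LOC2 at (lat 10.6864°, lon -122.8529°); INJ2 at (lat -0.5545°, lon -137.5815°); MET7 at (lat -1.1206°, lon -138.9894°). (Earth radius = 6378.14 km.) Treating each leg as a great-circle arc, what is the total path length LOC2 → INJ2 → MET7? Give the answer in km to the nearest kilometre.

2224 km

LOC2→INJ2: c = 0.322239 rad, d = 2055.29 km
INJ2→MET7: c = 0.026482 rad, d = 168.91 km
Total = 2055.29 + 168.91 = 2224.19 km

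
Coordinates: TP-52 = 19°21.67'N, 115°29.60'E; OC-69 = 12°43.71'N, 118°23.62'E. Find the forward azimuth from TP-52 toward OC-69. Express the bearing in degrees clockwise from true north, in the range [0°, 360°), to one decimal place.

TP-52: φ = +19.36117°, λ = +115.49333°
OC-69: φ = +12.72850°, λ = +118.39367°
Δλ = 2.9003°
y = sin Δλ · cos φ₂ = 0.049355
x = cos φ₁ sin φ₂ − sin φ₁ cos φ₂ cos Δλ = -0.115089
θ = atan2(y, x) = 156.7882° → 156.7882° (mod 360°)

156.8°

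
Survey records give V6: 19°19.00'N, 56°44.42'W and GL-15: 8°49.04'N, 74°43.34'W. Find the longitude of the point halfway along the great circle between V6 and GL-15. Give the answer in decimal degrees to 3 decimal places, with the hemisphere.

65.940°W

V6: φ = +19.31667°, λ = -56.74033°
GL-15: φ = +8.81733°, λ = -74.72233°
Bx = cos φ₂ cos Δλ = 0.939913,  By = cos φ₂ sin Δλ = -0.305070
φₘ = atan2(sin φ₁ + sin φ₂, √((cos φ₁ + Bx)² + By²)) = 14.23483°
λₘ = λ₁ + atan2(By, cos φ₁ + Bx) = -65.94005°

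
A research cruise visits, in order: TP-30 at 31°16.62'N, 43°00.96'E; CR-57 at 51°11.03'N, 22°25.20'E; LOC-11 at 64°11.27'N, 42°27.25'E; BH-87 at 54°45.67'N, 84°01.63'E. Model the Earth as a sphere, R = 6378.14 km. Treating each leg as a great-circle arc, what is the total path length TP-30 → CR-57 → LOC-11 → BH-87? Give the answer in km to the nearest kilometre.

7162 km

TP-30: φ = +31.27700°, λ = +43.01600°
CR-57: φ = +51.18383°, λ = +22.42000°
LOC-11: φ = +64.18783°, λ = +42.45417°
BH-87: φ = +54.76117°, λ = +84.02717°
TP-30→CR-57: c = 0.437046 rad, d = 2787.54 km
CR-57→LOC-11: c = 0.291413 rad, d = 1858.68 km
LOC-11→BH-87: c = 0.394436 rad, d = 2515.77 km
Total = 2787.54 + 1858.68 + 2515.77 = 7161.98 km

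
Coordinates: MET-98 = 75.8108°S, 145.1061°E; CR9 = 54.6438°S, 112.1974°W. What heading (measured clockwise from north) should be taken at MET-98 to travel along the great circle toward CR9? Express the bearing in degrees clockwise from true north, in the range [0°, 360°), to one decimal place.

119.8°

Δλ = 102.6965°
y = sin Δλ · cos φ₂ = 0.564509
x = cos φ₁ sin φ₂ − sin φ₁ cos φ₂ cos Δλ = -0.323218
θ = atan2(y, x) = 119.7939° → 119.7939° (mod 360°)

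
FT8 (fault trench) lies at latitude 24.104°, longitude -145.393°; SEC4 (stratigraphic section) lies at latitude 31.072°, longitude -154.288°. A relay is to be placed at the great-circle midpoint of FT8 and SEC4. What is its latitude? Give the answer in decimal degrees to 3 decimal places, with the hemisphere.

Bx = cos φ₂ cos Δλ = 0.846218,  By = cos φ₂ sin Δλ = -0.132439
φₘ = atan2(sin φ₁ + sin φ₂, √((cos φ₁ + Bx)² + By²)) = 27.65891°
λₘ = λ₁ + atan2(By, cos φ₁ + Bx) = -149.69873°

27.659°N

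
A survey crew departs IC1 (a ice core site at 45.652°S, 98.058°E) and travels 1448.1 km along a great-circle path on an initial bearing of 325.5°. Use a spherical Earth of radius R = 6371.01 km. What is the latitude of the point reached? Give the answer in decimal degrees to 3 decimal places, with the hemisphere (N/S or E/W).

δ = d/R = 1448.1/6371.01 = 0.227295 rad
φ₂ = arcsin(sin φ₁ cos δ + cos φ₁ sin δ cos θ)
   = arcsin(-0.71511·0.97428 + 0.69901·0.22534·0.82413) = -34.53431°
λ₂ = λ₁ + atan2(sin θ sin δ cos φ₁, cos δ − sin φ₁ sin φ₂) = 89.14481°

34.534°S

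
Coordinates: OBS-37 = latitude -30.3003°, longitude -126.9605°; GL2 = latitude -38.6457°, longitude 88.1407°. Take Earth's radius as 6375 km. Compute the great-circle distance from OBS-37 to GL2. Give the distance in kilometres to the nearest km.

11537 km

Δφ = -8.3454°,  Δλ = -144.8988°
a = sin²(Δφ/2) + cos φ₁ cos φ₂ sin²(Δλ/2) = 0.618306
c = 2·arcsin(√a) = 1.809674 rad = 103.6867°
d = R·c = 6375 × 1.809674 = 11536.7 km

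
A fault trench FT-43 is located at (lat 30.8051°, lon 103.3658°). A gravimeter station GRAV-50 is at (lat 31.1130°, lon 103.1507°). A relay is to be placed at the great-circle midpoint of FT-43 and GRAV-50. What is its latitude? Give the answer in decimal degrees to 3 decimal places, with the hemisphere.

30.959°N

Bx = cos φ₂ cos Δλ = 0.856144,  By = cos φ₂ sin Δλ = -0.003214
φₘ = atan2(sin φ₁ + sin φ₂, √((cos φ₁ + Bx)² + By²)) = 30.95909°
λₘ = λ₁ + atan2(By, cos φ₁ + Bx) = 103.25842°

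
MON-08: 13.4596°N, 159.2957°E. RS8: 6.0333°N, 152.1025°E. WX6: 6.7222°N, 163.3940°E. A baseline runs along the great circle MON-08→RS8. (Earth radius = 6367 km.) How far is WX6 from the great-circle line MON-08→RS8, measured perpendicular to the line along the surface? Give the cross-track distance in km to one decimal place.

845.1 km

δ₁₃ = central angle MON-08→WX6 = 0.137041 rad  (haversine)
θ₁₃ = bearing MON-08→WX6 = 148.698°,  θ₁₂ = bearing MON-08→RS8 = 224.339°
dₓₜ = R·arcsin(sin δ₁₃ · sin(θ₁₃ − θ₁₂)) = 6367·arcsin(0.13661·sin(-75.641°)) = -845.120 km
|dₓₜ| = 845.120 km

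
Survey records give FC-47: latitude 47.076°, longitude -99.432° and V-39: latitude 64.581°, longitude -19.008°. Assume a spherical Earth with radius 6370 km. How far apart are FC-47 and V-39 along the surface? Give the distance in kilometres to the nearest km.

Δφ = 17.5050°,  Δλ = 80.4240°
a = sin²(Δφ/2) + cos φ₁ cos φ₂ sin²(Δλ/2) = 0.145000
c = 2·arcsin(√a) = 0.781299 rad = 44.7651°
d = R·c = 6370 × 0.781299 = 4976.9 km

4977 km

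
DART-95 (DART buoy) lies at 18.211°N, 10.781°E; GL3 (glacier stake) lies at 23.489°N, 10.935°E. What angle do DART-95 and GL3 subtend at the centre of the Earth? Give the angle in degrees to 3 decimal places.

5.280°

Δφ = 5.2780°,  Δλ = 0.1540°
a = sin²(Δφ/2) + cos φ₁ cos φ₂ sin²(Δλ/2) = 0.002122
c = 2·arcsin(√a) = 0.092153 rad = 5.2800°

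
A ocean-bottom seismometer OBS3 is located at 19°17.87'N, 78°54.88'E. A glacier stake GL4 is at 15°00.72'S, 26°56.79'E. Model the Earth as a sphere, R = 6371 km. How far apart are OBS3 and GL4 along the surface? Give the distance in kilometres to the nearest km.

OBS3: φ = +19.29783°, λ = +78.91467°
GL4: φ = -15.01200°, λ = +26.94650°
Δφ = -34.3098°,  Δλ = -51.9682°
a = sin²(Δφ/2) + cos φ₁ cos φ₂ sin²(Δλ/2) = 0.261982
c = 2·arcsin(√a) = 1.074654 rad = 61.5731°
d = R·c = 6371 × 1.074654 = 6846.6 km

6847 km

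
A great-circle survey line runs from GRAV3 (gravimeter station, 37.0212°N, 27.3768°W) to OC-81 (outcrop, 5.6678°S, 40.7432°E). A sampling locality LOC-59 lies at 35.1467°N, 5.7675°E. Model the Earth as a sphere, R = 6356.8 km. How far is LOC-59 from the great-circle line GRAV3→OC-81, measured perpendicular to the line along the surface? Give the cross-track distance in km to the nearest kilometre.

1177 km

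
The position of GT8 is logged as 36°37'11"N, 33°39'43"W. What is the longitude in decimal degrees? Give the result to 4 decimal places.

33° + 39′/60 + 43″/3600 = 33 + 0.65000 + 0.01194 = 33.6619°

33.6619°W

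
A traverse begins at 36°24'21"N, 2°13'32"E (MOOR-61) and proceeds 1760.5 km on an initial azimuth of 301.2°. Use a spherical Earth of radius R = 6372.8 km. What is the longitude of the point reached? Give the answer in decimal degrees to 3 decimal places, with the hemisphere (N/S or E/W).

MOOR-61: φ = +36.40583°, λ = +2.22556°
δ = d/R = 1760.5/6372.8 = 0.276252 rad
φ₂ = arcsin(sin φ₁ cos δ + cos φ₁ sin δ cos θ)
   = arcsin(0.59350·0.96208 + 0.80483·0.27275·0.51803) = 43.21320°
λ₂ = λ₁ + atan2(sin θ sin δ cos φ₁, cos δ − sin φ₁ sin φ₂) = -16.44423°

16.444°W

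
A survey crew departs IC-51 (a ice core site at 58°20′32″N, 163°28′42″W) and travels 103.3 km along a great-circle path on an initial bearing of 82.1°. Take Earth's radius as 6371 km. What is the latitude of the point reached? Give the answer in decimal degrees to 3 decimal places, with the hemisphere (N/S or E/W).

58.458°N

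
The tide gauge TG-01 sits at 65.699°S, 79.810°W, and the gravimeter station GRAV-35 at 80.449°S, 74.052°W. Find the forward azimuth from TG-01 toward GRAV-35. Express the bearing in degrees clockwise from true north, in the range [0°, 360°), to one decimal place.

Δλ = 5.7580°
y = sin Δλ · cos φ₂ = 0.016647
x = cos φ₁ sin φ₂ − sin φ₁ cos φ₂ cos Δλ = -0.255365
θ = atan2(y, x) = 176.2703° → 176.2703° (mod 360°)

176.3°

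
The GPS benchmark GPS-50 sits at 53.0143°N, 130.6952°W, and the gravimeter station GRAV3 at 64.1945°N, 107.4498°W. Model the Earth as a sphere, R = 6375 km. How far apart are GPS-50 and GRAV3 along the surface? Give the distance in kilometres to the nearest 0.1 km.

Δφ = 11.1802°,  Δλ = 23.2454°
a = sin²(Δφ/2) + cos φ₁ cos φ₂ sin²(Δλ/2) = 0.020119
c = 2·arcsin(√a) = 0.284641 rad = 16.3087°
d = R·c = 6375 × 0.284641 = 1814.6 km

1814.6 km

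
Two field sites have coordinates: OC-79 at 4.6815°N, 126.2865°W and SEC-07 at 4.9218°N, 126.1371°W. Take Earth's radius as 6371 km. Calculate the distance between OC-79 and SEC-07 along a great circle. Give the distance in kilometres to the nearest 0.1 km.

Δφ = 0.2403°,  Δλ = 0.1494°
a = sin²(Δφ/2) + cos φ₁ cos φ₂ sin²(Δλ/2) = 0.000006
c = 2·arcsin(√a) = 0.004934 rad = 0.2827°
d = R·c = 6371 × 0.004934 = 31.4 km

31.4 km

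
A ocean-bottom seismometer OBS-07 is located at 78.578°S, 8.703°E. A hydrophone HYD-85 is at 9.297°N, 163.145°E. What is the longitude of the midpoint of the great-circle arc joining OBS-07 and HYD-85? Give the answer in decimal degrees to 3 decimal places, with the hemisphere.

157.111°E

Bx = cos φ₂ cos Δλ = -0.890299,  By = cos φ₂ sin Δλ = 0.425757
φₘ = atan2(sin φ₁ + sin φ₂, √((cos φ₁ + Bx)² + By²)) = -45.20832°
λₘ = λ₁ + atan2(By, cos φ₁ + Bx) = 157.11061°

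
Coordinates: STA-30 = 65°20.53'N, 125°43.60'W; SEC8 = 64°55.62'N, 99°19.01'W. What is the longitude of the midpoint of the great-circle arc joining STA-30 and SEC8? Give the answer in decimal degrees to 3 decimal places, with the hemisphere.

STA-30: φ = +65.34217°, λ = -125.72667°
SEC8: φ = +64.92700°, λ = -99.31683°
Bx = cos φ₂ cos Δλ = 0.379546,  By = cos φ₂ sin Δλ = 0.188489
φₘ = atan2(sin φ₁ + sin φ₂, √((cos φ₁ + Bx)² + By²)) = 65.71520°
λₘ = λ₁ + atan2(By, cos φ₁ + Bx) = -112.41665°

112.417°W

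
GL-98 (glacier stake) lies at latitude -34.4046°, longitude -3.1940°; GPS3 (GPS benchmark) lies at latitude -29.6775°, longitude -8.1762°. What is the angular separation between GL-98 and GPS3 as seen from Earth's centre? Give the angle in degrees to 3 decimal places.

6.337°

Δφ = 4.7271°,  Δλ = -4.9822°
a = sin²(Δφ/2) + cos φ₁ cos φ₂ sin²(Δλ/2) = 0.003055
c = 2·arcsin(√a) = 0.110600 rad = 6.3369°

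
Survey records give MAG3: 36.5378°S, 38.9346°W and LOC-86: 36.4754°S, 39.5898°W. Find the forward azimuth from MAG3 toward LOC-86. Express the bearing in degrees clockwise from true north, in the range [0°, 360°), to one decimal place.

Δλ = -0.6552°
y = sin Δλ · cos φ₂ = -0.009195
x = cos φ₁ sin φ₂ − sin φ₁ cos φ₂ cos Δλ = 0.001058
θ = atan2(y, x) = -83.4377° → 276.5623° (mod 360°)

276.6°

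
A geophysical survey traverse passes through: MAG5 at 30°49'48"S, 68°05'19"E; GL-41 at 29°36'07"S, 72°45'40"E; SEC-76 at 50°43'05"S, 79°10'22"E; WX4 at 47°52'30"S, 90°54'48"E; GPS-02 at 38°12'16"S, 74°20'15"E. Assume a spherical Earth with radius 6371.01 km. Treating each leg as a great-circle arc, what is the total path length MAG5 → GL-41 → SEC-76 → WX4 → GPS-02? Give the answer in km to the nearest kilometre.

5502 km

MAG5: φ = -30.83000°, λ = +68.08861°
GL-41: φ = -29.60194°, λ = +72.76111°
SEC-76: φ = -50.71806°, λ = +79.17278°
WX4: φ = -47.87500°, λ = +90.91333°
GPS-02: φ = -38.20444°, λ = +74.33750°
MAG5→GL-41: c = 0.073651 rad, d = 469.23 km
GL-41→SEC-76: c = 0.377988 rad, d = 2408.17 km
SEC-76→WX4: c = 0.142356 rad, d = 906.95 km
WX4→GPS-02: c = 0.269568 rad, d = 1717.42 km
Total = 469.23 + 2408.17 + 906.95 + 1717.42 = 5501.77 km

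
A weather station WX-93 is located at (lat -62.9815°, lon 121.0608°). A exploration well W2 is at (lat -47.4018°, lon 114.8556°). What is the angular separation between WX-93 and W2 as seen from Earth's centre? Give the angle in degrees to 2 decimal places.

15.96°

Δφ = 15.5797°,  Δλ = -6.2052°
a = sin²(Δφ/2) + cos φ₁ cos φ₂ sin²(Δλ/2) = 0.019272
c = 2·arcsin(√a) = 0.278546 rad = 15.9595°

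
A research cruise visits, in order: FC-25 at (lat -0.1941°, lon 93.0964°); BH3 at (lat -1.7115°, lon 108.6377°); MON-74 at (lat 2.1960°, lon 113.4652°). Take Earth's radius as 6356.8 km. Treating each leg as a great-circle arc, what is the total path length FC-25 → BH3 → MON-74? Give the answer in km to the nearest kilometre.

FC-25→BH3: c = 0.272491 rad, d = 1732.17 km
BH3→MON-74: c = 0.108385 rad, d = 688.98 km
Total = 1732.17 + 688.98 = 2421.15 km

2421 km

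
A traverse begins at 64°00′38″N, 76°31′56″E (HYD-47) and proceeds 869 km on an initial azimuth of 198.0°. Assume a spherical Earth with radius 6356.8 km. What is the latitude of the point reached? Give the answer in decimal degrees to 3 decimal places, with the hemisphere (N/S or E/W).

HYD-47: φ = +64.01056°, λ = +76.53222°
δ = d/R = 869/6356.8 = 0.136704 rad
φ₂ = arcsin(sin φ₁ cos δ + cos φ₁ sin δ cos θ)
   = arcsin(0.89887·0.99067 + 0.43821·0.13628·-0.95106) = 56.48005°
λ₂ = λ₁ + atan2(sin θ sin δ cos φ₁, cos δ − sin φ₁ sin φ₂) = 72.15865°

56.480°N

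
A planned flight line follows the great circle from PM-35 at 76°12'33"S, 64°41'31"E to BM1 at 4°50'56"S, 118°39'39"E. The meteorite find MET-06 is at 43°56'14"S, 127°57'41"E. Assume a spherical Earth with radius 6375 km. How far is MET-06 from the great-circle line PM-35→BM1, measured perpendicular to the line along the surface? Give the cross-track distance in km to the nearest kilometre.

1538 km

PM-35: φ = -76.20917°, λ = +64.69194°
BM1: φ = -4.84889°, λ = +118.66083°
MET-06: φ = -43.93722°, λ = +127.96139°
δ₁₃ = central angle PM-35→MET-06 = 0.721104 rad  (haversine)
θ₁₃ = bearing PM-35→MET-06 = 76.943°,  θ₁₂ = bearing PM-35→BM1 = 55.730°
dₓₜ = R·arcsin(sin δ₁₃ · sin(θ₁₃ − θ₁₂)) = 6375·arcsin(0.66021·sin(21.213°)) = 1537.812 km
|dₓₜ| = 1537.812 km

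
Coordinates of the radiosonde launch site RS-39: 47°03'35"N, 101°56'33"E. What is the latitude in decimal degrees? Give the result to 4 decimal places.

47.0597°N

47° + 3′/60 + 35″/3600 = 47 + 0.05000 + 0.00972 = 47.0597°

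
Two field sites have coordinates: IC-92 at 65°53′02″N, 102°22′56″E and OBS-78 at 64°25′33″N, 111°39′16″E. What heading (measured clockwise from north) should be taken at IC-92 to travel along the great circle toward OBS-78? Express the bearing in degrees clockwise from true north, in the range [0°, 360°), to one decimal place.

106.3°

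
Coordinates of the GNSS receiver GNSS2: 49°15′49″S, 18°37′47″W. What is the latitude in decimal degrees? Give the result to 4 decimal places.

49° + 15′/60 + 49″/3600 = 49 + 0.25000 + 0.01361 = 49.2636°

49.2636°S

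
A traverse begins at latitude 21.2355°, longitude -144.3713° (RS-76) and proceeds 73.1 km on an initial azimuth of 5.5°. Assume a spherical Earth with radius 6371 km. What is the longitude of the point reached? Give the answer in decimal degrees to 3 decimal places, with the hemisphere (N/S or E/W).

δ = d/R = 73.1/6371 = 0.011474 rad
φ₂ = arcsin(sin φ₁ cos δ + cos φ₁ sin δ cos θ)
   = arcsin(0.36220·0.99993 + 0.93210·0.01147·0.99540) = 21.88986°
λ₂ = λ₁ + atan2(sin θ sin δ cos φ₁, cos δ − sin φ₁ sin φ₂) = -144.30340°

144.303°W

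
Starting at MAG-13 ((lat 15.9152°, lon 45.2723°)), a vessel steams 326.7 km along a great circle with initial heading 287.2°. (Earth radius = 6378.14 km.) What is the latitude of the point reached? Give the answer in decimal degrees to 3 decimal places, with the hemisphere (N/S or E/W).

16.763°N

δ = d/R = 326.7/6378.14 = 0.051222 rad
φ₂ = arcsin(sin φ₁ cos δ + cos φ₁ sin δ cos θ)
   = arcsin(0.27421·0.99869 + 0.96167·0.05120·0.29571) = 16.76306°
λ₂ = λ₁ + atan2(sin θ sin δ cos φ₁, cos δ − sin φ₁ sin φ₂) = 42.34434°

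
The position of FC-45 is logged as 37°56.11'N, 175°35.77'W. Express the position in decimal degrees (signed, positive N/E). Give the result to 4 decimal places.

+37.9352°, -175.5962°

lat: 37.9352° N → +37.9352°
lon: 175.5962° W → -175.5962°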